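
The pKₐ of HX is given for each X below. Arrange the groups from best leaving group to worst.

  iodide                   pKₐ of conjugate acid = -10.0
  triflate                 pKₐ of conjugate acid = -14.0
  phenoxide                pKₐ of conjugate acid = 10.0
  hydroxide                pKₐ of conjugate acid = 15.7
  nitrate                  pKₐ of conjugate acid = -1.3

triflate > iodide > nitrate > phenoxide > hydroxide

Lower conjugate-acid pKₐ ⇒ weaker base ⇒ better leaving group.
Sorting by the given values: triflate (-14.0), iodide (-10.0), nitrate (-1.3), phenoxide (10.0), hydroxide (15.7).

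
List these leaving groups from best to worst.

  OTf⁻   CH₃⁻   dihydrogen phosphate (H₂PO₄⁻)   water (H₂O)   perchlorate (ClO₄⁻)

OTf⁻ > perchlorate (ClO₄⁻) > water (H₂O) > dihydrogen phosphate (H₂PO₄⁻) > CH₃⁻

OTf⁻: pKₐ(CF₃SO₃H (triflic acid)) ≈ -14
perchlorate (ClO₄⁻): pKₐ(HClO₄) ≈ -10
water (H₂O): pKₐ(H₃O⁺) ≈ -1.7
dihydrogen phosphate (H₂PO₄⁻): pKₐ(H₃PO₄) ≈ 2.1
CH₃⁻: pKₐ(CH₄) ≈ 48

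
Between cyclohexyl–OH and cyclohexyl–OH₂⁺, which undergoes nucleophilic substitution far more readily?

cyclohexyl–OH₂⁺

From cyclohexyl–OH the departing group would be OH⁻ (pKₐ(H₂O) ≈ 15.7). Strong base; essentially never leaves without prior activation.
From cyclohexyl–OH₂⁺ the leaving group is H₂O (pKₐ(H₃O⁺) ≈ -1.7). Neutral; leaves from a protonated alcohol (R–OH₂⁺).
(In practice cyclohexyl–OH₂⁺ is made from cyclohexyl–OH by protonation with strong acid, converting the leaving group from hydroxide to neutral water.)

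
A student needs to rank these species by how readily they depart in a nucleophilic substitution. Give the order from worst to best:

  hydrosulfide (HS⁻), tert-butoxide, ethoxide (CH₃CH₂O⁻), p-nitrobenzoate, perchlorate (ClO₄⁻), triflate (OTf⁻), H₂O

tert-butoxide < ethoxide (CH₃CH₂O⁻) < hydrosulfide (HS⁻) < p-nitrobenzoate < H₂O < perchlorate (ClO₄⁻) < triflate (OTf⁻)

triflate (OTf⁻): pKₐ(CF₃SO₃H (triflic acid)) ≈ -14
perchlorate (ClO₄⁻): pKₐ(HClO₄) ≈ -10
H₂O: pKₐ(H₃O⁺) ≈ -1.7
p-nitrobenzoate: pKₐ(p-nitrobenzoic acid) ≈ 3.4
hydrosulfide (HS⁻): pKₐ(H₂S) ≈ 7
ethoxide (CH₃CH₂O⁻): pKₐ(CH₃CH₂OH) ≈ 16
tert-butoxide: pKₐ(t-BuOH) ≈ 18
Reversing gives the worst-to-best order requested.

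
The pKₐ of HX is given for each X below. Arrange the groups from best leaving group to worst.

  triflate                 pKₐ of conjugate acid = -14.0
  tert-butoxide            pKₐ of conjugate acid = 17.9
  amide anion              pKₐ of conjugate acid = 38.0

triflate > tert-butoxide > amide anion

Lower conjugate-acid pKₐ ⇒ weaker base ⇒ better leaving group.
Sorting by the given values: triflate (-14.0), tert-butoxide (17.9), amide anion (38.0).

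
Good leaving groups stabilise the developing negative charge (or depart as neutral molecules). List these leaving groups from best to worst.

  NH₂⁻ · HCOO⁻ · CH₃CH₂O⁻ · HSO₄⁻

HSO₄⁻ > HCOO⁻ > CH₃CH₂O⁻ > NH₂⁻

A good leaving group is a weak base: the lower the pKₐ of its conjugate acid, the more readily it departs.
HSO₄⁻: pKₐ(H₂SO₄) ≈ -3
HCOO⁻: pKₐ(HCOOH) ≈ 3.8
CH₃CH₂O⁻: pKₐ(CH₃CH₂OH) ≈ 16
NH₂⁻: pKₐ(NH₃) ≈ 38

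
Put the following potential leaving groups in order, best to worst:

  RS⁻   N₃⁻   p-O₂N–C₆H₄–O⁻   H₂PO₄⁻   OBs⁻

OBs⁻ > H₂PO₄⁻ > N₃⁻ > p-O₂N–C₆H₄–O⁻ > RS⁻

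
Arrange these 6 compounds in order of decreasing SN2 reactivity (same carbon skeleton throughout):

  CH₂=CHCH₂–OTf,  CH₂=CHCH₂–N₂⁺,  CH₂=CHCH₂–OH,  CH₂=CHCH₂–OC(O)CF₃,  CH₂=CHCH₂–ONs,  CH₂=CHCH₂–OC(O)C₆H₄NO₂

Same R in every case — rank the leaving groups.
A good leaving group is a weak base: the lower the pKₐ of its conjugate acid, the more readily it departs.
CH₂=CHCH₂–N₂⁺ loses N₂: no meaningful conjugate acid; N₂ departs as an exceptionally stable neutral molecule
CH₂=CHCH₂–OTf loses OTf⁻: pKₐ(CF₃SO₃H (triflic acid)) ≈ -14
CH₂=CHCH₂–ONs loses ONs⁻: pKₐ(p-O₂NC₆H₄SO₃H) ≈ -3.5
CH₂=CHCH₂–OC(O)CF₃ loses CF₃COO⁻: pKₐ(CF₃COOH) ≈ 0.2
CH₂=CHCH₂–OC(O)C₆H₄NO₂ loses p-O₂N–C₆H₄–COO⁻: pKₐ(p-nitrobenzoic acid) ≈ 3.4
CH₂=CHCH₂–OH loses OH⁻: pKₐ(H₂O) ≈ 15.7

CH₂=CHCH₂–N₂⁺ > CH₂=CHCH₂–OTf > CH₂=CHCH₂–ONs > CH₂=CHCH₂–OC(O)CF₃ > CH₂=CHCH₂–OC(O)C₆H₄NO₂ > CH₂=CHCH₂–OH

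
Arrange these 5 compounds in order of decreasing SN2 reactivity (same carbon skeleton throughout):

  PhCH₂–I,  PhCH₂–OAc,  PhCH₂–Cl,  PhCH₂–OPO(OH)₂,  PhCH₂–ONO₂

PhCH₂–I > PhCH₂–Cl > PhCH₂–ONO₂ > PhCH₂–OPO(OH)₂ > PhCH₂–OAc

Identical carbon frameworks mean the comparison reduces to leaving-group quality.
Rank by basicity of the departing species: weakest base leaves most easily.
PhCH₂–I loses I⁻: pKₐ(HI) ≈ -10
PhCH₂–Cl loses Cl⁻: pKₐ(HCl) ≈ -7
PhCH₂–ONO₂ loses NO₃⁻: pKₐ(HNO₃) ≈ -1.3
PhCH₂–OPO(OH)₂ loses H₂PO₄⁻: pKₐ(H₃PO₄) ≈ 2.1
PhCH₂–OAc loses AcO⁻: pKₐ(CH₃COOH) ≈ 4.8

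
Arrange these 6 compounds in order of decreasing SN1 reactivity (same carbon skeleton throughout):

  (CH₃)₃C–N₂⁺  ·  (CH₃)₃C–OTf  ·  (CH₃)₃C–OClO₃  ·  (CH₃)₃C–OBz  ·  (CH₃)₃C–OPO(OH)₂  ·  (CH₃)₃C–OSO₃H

(CH₃)₃C–N₂⁺ > (CH₃)₃C–OTf > (CH₃)₃C–OClO₃ > (CH₃)₃C–OSO₃H > (CH₃)₃C–OPO(OH)₂ > (CH₃)₃C–OBz

Identical carbon frameworks mean the comparison reduces to leaving-group quality.
A good leaving group is a weak base: the lower the pKₐ of its conjugate acid, the more readily it departs.
(CH₃)₃C–N₂⁺ loses N₂: no meaningful conjugate acid; N₂ departs as an exceptionally stable neutral molecule
(CH₃)₃C–OTf loses OTf⁻: pKₐ(CF₃SO₃H (triflic acid)) ≈ -14
(CH₃)₃C–OClO₃ loses ClO₄⁻: pKₐ(HClO₄) ≈ -10
(CH₃)₃C–OSO₃H loses HSO₄⁻: pKₐ(H₂SO₄) ≈ -3
(CH₃)₃C–OPO(OH)₂ loses H₂PO₄⁻: pKₐ(H₃PO₄) ≈ 2.1
(CH₃)₃C–OBz loses PhCOO⁻: pKₐ(C₆H₅COOH) ≈ 4.2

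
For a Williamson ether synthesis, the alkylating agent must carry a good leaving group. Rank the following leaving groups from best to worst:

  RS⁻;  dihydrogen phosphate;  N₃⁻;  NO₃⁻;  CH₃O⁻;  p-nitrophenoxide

NO₃⁻: pKₐ(HNO₃) ≈ -1.3
dihydrogen phosphate: pKₐ(H₃PO₄) ≈ 2.1
N₃⁻: pKₐ(HN₃) ≈ 4.7
p-nitrophenoxide: pKₐ(p-nitrophenol) ≈ 7.2
RS⁻: pKₐ(RSH (a thiol)) ≈ 10.5
CH₃O⁻: pKₐ(CH₃OH) ≈ 15.5

NO₃⁻ > dihydrogen phosphate > N₃⁻ > p-nitrophenoxide > RS⁻ > CH₃O⁻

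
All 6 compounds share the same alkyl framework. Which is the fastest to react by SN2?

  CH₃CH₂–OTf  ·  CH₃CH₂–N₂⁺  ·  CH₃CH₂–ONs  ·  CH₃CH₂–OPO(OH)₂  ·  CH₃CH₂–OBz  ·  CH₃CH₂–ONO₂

With the same alkyl group throughout, only the leaving group differentiates the rates.
A good leaving group is a weak base: the lower the pKₐ of its conjugate acid, the more readily it departs.
CH₃CH₂–N₂⁺ loses N₂: no meaningful conjugate acid; N₂ departs as an exceptionally stable neutral molecule
CH₃CH₂–OTf loses OTf⁻: pKₐ(CF₃SO₃H (triflic acid)) ≈ -14
CH₃CH₂–ONs loses ONs⁻: pKₐ(p-O₂NC₆H₄SO₃H) ≈ -3.5
CH₃CH₂–ONO₂ loses NO₃⁻: pKₐ(HNO₃) ≈ -1.3
CH₃CH₂–OPO(OH)₂ loses H₂PO₄⁻: pKₐ(H₃PO₄) ≈ 2.1
CH₃CH₂–OBz loses PhCOO⁻: pKₐ(C₆H₅COOH) ≈ 4.2

CH₃CH₂–N₂⁺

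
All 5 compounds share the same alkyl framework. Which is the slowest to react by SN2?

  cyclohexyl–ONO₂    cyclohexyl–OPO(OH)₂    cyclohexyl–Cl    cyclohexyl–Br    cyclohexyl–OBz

cyclohexyl–OBz

Same R in every case — rank the leaving groups.
Leaving-group ability tracks the stability of the departed species; conjugate-acid pKₐ is the usual yardstick (lower pKₐ → better LG).
cyclohexyl–Br loses Br⁻: pKₐ(HBr) ≈ -9
cyclohexyl–Cl loses Cl⁻: pKₐ(HCl) ≈ -7
cyclohexyl–ONO₂ loses NO₃⁻: pKₐ(HNO₃) ≈ -1.3
cyclohexyl–OPO(OH)₂ loses H₂PO₄⁻: pKₐ(H₃PO₄) ≈ 2.1
cyclohexyl–OBz loses PhCOO⁻: pKₐ(C₆H₅COOH) ≈ 4.2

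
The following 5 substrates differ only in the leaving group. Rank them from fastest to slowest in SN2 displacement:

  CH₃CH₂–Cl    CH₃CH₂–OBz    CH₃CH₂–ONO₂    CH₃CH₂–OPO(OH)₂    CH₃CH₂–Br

CH₃CH₂–Br > CH₃CH₂–Cl > CH₃CH₂–ONO₂ > CH₃CH₂–OPO(OH)₂ > CH₃CH₂–OBz

Identical carbon frameworks mean the comparison reduces to leaving-group quality.
The more stable X⁻ (or X) is on its own — i.e. the weaker a base it is — the better a leaving group it makes.
CH₃CH₂–Br loses Br⁻: pKₐ(HBr) ≈ -9
CH₃CH₂–Cl loses Cl⁻: pKₐ(HCl) ≈ -7
CH₃CH₂–ONO₂ loses NO₃⁻: pKₐ(HNO₃) ≈ -1.3
CH₃CH₂–OPO(OH)₂ loses H₂PO₄⁻: pKₐ(H₃PO₄) ≈ 2.1
CH₃CH₂–OBz loses PhCOO⁻: pKₐ(C₆H₅COOH) ≈ 4.2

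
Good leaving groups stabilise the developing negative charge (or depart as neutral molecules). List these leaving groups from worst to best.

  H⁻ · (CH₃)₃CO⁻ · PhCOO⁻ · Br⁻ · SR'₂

H⁻ < (CH₃)₃CO⁻ < PhCOO⁻ < SR'₂ < Br⁻

A good leaving group is a weak base: the lower the pKₐ of its conjugate acid, the more readily it departs.
Br⁻: pKₐ(HBr) ≈ -9
SR'₂: pKₐ(R'₂SH⁺) ≈ -7
PhCOO⁻: pKₐ(C₆H₅COOH) ≈ 4.2
(CH₃)₃CO⁻: pKₐ(t-BuOH) ≈ 18 — bulky, strongly basic alkoxide
H⁻: pKₐ(H₂) ≈ 36 — extremely strong base; leaves only in special hydride-transfer contexts
Listed from poorest to best leaving group as asked.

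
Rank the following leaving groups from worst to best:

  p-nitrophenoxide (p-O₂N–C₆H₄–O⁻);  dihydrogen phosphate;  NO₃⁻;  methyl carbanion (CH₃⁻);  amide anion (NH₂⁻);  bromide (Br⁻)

methyl carbanion (CH₃⁻) < amide anion (NH₂⁻) < p-nitrophenoxide (p-O₂N–C₆H₄–O⁻) < dihydrogen phosphate < NO₃⁻ < bromide (Br⁻)

bromide (Br⁻): pKₐ(HBr) ≈ -9 — weak base; good leaving group
NO₃⁻: pKₐ(HNO₃) ≈ -1.3
dihydrogen phosphate: pKₐ(H₃PO₄) ≈ 2.1
p-nitrophenoxide (p-O₂N–C₆H₄–O⁻): pKₐ(p-nitrophenol) ≈ 7.2 — nitro group delocalises the charge; the classic chromogenic LG
amide anion (NH₂⁻): pKₐ(NH₃) ≈ 38 — extremely strong base; never a leaving group
methyl carbanion (CH₃⁻): pKₐ(CH₄) ≈ 48
The question asks for worst first, so the sequence is read in increasing leaving-group ability.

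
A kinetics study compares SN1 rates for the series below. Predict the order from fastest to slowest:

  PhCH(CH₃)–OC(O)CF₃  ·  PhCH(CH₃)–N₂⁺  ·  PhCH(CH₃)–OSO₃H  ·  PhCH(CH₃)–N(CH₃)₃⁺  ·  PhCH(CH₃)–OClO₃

Identical carbon frameworks mean the comparison reduces to leaving-group quality.
A good leaving group is a weak base: the lower the pKₐ of its conjugate acid, the more readily it departs.
PhCH(CH₃)–N₂⁺ loses N₂: no meaningful conjugate acid; N₂ departs as an exceptionally stable neutral molecule
PhCH(CH₃)–OClO₃ loses ClO₄⁻: pKₐ(HClO₄) ≈ -10
PhCH(CH₃)–OSO₃H loses HSO₄⁻: pKₐ(H₂SO₄) ≈ -3
PhCH(CH₃)–OC(O)CF₃ loses CF₃COO⁻: pKₐ(CF₃COOH) ≈ 0.2
PhCH(CH₃)–N(CH₃)₃⁺ loses NR'₃: pKₐ(R'₃NH⁺) ≈ 10.7

PhCH(CH₃)–N₂⁺ > PhCH(CH₃)–OClO₃ > PhCH(CH₃)–OSO₃H > PhCH(CH₃)–OC(O)CF₃ > PhCH(CH₃)–N(CH₃)₃⁺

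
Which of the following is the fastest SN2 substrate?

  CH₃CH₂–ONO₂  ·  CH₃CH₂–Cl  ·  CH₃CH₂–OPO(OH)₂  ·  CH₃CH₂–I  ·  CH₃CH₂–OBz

Identical carbon frameworks mean the comparison reduces to leaving-group quality.
Rank by basicity of the departing species: weakest base leaves most easily.
CH₃CH₂–I loses I⁻: pKₐ(HI) ≈ -10
CH₃CH₂–Cl loses Cl⁻: pKₐ(HCl) ≈ -7
CH₃CH₂–ONO₂ loses NO₃⁻: pKₐ(HNO₃) ≈ -1.3
CH₃CH₂–OPO(OH)₂ loses H₂PO₄⁻: pKₐ(H₃PO₄) ≈ 2.1
CH₃CH₂–OBz loses PhCOO⁻: pKₐ(C₆H₅COOH) ≈ 4.2

CH₃CH₂–I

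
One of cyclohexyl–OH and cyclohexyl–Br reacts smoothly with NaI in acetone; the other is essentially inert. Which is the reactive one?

cyclohexyl–Br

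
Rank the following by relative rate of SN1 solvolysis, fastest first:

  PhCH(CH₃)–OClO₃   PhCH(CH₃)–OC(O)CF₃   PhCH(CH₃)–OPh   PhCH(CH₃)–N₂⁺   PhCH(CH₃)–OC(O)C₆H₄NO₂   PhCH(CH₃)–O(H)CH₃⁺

With the same alkyl group throughout, only the leaving group differentiates the rates.
A good leaving group is a weak base: the lower the pKₐ of its conjugate acid, the more readily it departs.
PhCH(CH₃)–N₂⁺ loses N₂: no meaningful conjugate acid; N₂ departs as an exceptionally stable neutral molecule
PhCH(CH₃)–OClO₃ loses ClO₄⁻: pKₐ(HClO₄) ≈ -10
PhCH(CH₃)–O(H)CH₃⁺ loses R'OH: pKₐ(R'OH₂⁺) ≈ -2.4
PhCH(CH₃)–OC(O)CF₃ loses CF₃COO⁻: pKₐ(CF₃COOH) ≈ 0.2
PhCH(CH₃)–OC(O)C₆H₄NO₂ loses p-O₂N–C₆H₄–COO⁻: pKₐ(p-nitrobenzoic acid) ≈ 3.4
PhCH(CH₃)–OPh loses PhO⁻: pKₐ(C₆H₅OH (phenol)) ≈ 10

PhCH(CH₃)–N₂⁺ > PhCH(CH₃)–OClO₃ > PhCH(CH₃)–O(H)CH₃⁺ > PhCH(CH₃)–OC(O)CF₃ > PhCH(CH₃)–OC(O)C₆H₄NO₂ > PhCH(CH₃)–OPh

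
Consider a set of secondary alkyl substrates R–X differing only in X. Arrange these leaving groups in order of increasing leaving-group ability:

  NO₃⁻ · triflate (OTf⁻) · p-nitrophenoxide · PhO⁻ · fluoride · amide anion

A good leaving group is a weak base: the lower the pKₐ of its conjugate acid, the more readily it departs.
triflate (OTf⁻): pKₐ(CF₃SO₃H (triflic acid)) ≈ -14
NO₃⁻: pKₐ(HNO₃) ≈ -1.3
fluoride: pKₐ(HF) ≈ 3.2
p-nitrophenoxide: pKₐ(p-nitrophenol) ≈ 7.2
PhO⁻: pKₐ(C₆H₅OH (phenol)) ≈ 10
amide anion: pKₐ(NH₃) ≈ 38
Reversing gives the worst-to-best order requested.

amide anion < PhO⁻ < p-nitrophenoxide < fluoride < NO₃⁻ < triflate (OTf⁻)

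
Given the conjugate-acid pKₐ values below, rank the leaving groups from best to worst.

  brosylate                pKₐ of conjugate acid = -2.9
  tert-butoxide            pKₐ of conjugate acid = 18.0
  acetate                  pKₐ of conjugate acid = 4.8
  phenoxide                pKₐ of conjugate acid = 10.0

brosylate > acetate > phenoxide > tert-butoxide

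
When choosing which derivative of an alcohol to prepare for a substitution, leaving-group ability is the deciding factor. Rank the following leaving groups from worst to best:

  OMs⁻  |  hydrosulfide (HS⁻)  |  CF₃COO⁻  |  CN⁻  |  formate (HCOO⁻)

CN⁻ < hydrosulfide (HS⁻) < formate (HCOO⁻) < CF₃COO⁻ < OMs⁻

OMs⁻: pKₐ(CH₃SO₃H (MsOH)) ≈ -1.9
CF₃COO⁻: pKₐ(CF₃COOH) ≈ 0.2
formate (HCOO⁻): pKₐ(HCOOH) ≈ 3.8 — resonance-stabilised carboxylate
hydrosulfide (HS⁻): pKₐ(H₂S) ≈ 7 — larger and more polarisable than the oxygen analogue
CN⁻: pKₐ(HCN) ≈ 9.2
The question asks for worst first, so the sequence is read in increasing leaving-group ability.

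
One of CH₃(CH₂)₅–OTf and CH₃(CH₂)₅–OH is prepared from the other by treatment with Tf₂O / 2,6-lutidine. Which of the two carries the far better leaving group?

CH₃(CH₂)₅–OTf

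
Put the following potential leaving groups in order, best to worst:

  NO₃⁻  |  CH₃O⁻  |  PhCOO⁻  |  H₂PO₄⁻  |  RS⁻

NO₃⁻: pKₐ(HNO₃) ≈ -1.3
H₂PO₄⁻: pKₐ(H₃PO₄) ≈ 2.1 — moderate base; biological leaving group after further activation
PhCOO⁻: pKₐ(C₆H₅COOH) ≈ 4.2
RS⁻: pKₐ(RSH (a thiol)) ≈ 10.5 — moderately basic; rarely leaves without activation
CH₃O⁻: pKₐ(CH₃OH) ≈ 15.5

NO₃⁻ > H₂PO₄⁻ > PhCOO⁻ > RS⁻ > CH₃O⁻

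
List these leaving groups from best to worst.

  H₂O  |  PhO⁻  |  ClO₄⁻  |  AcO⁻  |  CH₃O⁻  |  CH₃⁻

ClO₄⁻ > H₂O > AcO⁻ > PhO⁻ > CH₃O⁻ > CH₃⁻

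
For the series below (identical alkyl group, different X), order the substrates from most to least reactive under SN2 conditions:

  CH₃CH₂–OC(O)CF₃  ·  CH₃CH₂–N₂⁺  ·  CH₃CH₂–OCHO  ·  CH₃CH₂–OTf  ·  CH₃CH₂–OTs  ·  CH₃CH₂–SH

CH₃CH₂–N₂⁺ > CH₃CH₂–OTf > CH₃CH₂–OTs > CH₃CH₂–OC(O)CF₃ > CH₃CH₂–OCHO > CH₃CH₂–SH

With the same alkyl group throughout, only the leaving group differentiates the rates.
Leaving-group ability tracks the stability of the departed species; conjugate-acid pKₐ is the usual yardstick (lower pKₐ → better LG).
CH₃CH₂–N₂⁺ loses N₂: no meaningful conjugate acid; N₂ departs as an exceptionally stable neutral molecule
CH₃CH₂–OTf loses OTf⁻: pKₐ(CF₃SO₃H (triflic acid)) ≈ -14
CH₃CH₂–OTs loses OTs⁻: pKₐ(p-CH₃C₆H₄SO₃H (TsOH)) ≈ -2.8
CH₃CH₂–OC(O)CF₃ loses CF₃COO⁻: pKₐ(CF₃COOH) ≈ 0.2
CH₃CH₂–OCHO loses HCOO⁻: pKₐ(HCOOH) ≈ 3.8
CH₃CH₂–SH loses HS⁻: pKₐ(H₂S) ≈ 7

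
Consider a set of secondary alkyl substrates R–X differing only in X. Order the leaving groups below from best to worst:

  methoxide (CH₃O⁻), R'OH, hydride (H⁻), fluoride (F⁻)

R'OH > fluoride (F⁻) > methoxide (CH₃O⁻) > hydride (H⁻)

R'OH: pKₐ(R'OH₂⁺) ≈ -2.4 — neutral; leaves from a protonated ether (an oxonium ion, R–O(H)R'⁺)
fluoride (F⁻): pKₐ(HF) ≈ 3.2
methoxide (CH₃O⁻): pKₐ(CH₃OH) ≈ 15.5 — strong base; alkoxides do not leave unassisted
hydride (H⁻): pKₐ(H₂) ≈ 36 — extremely strong base; leaves only in special hydride-transfer contexts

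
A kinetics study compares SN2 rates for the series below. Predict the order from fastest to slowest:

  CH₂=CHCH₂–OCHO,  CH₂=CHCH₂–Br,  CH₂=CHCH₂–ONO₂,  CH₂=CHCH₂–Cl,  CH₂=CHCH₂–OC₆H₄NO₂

With the same alkyl group throughout, only the leaving group differentiates the rates.
Rank by basicity of the departing species: weakest base leaves most easily.
CH₂=CHCH₂–Br loses Br⁻: pKₐ(HBr) ≈ -9
CH₂=CHCH₂–Cl loses Cl⁻: pKₐ(HCl) ≈ -7
CH₂=CHCH₂–ONO₂ loses NO₃⁻: pKₐ(HNO₃) ≈ -1.3
CH₂=CHCH₂–OCHO loses HCOO⁻: pKₐ(HCOOH) ≈ 3.8
CH₂=CHCH₂–OC₆H₄NO₂ loses p-O₂N–C₆H₄–O⁻: pKₐ(p-nitrophenol) ≈ 7.2

CH₂=CHCH₂–Br > CH₂=CHCH₂–Cl > CH₂=CHCH₂–ONO₂ > CH₂=CHCH₂–OCHO > CH₂=CHCH₂–OC₆H₄NO₂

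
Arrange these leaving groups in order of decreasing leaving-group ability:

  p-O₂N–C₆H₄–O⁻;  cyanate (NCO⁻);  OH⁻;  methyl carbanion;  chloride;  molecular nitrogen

molecular nitrogen > chloride > cyanate (NCO⁻) > p-O₂N–C₆H₄–O⁻ > OH⁻ > methyl carbanion

Rank by basicity of the departing species: weakest base leaves most easily.
molecular nitrogen: no meaningful conjugate acid; N₂ departs as an exceptionally stable neutral molecule
chloride: pKₐ(HCl) ≈ -7 — moderately weak base
cyanate (NCO⁻): pKₐ(HOCN) ≈ 3.5
p-O₂N–C₆H₄–O⁻: pKₐ(p-nitrophenol) ≈ 7.2 — nitro group delocalises the charge; the classic chromogenic LG
OH⁻: pKₐ(H₂O) ≈ 15.7 — strong base; essentially never leaves without prior activation
methyl carbanion: pKₐ(CH₄) ≈ 48 — unstabilised carbanion; the worst conceivable leaving group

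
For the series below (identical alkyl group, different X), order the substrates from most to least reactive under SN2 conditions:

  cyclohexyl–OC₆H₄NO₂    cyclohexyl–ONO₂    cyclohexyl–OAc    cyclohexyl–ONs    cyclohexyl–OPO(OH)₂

With the same alkyl group throughout, only the leaving group differentiates the rates.
The more stable X⁻ (or X) is on its own — i.e. the weaker a base it is — the better a leaving group it makes.
cyclohexyl–ONs loses ONs⁻: pKₐ(p-O₂NC₆H₄SO₃H) ≈ -3.5
cyclohexyl–ONO₂ loses NO₃⁻: pKₐ(HNO₃) ≈ -1.3
cyclohexyl–OPO(OH)₂ loses H₂PO₄⁻: pKₐ(H₃PO₄) ≈ 2.1
cyclohexyl–OAc loses AcO⁻: pKₐ(CH₃COOH) ≈ 4.8
cyclohexyl–OC₆H₄NO₂ loses p-O₂N–C₆H₄–O⁻: pKₐ(p-nitrophenol) ≈ 7.2

cyclohexyl–ONs > cyclohexyl–ONO₂ > cyclohexyl–OPO(OH)₂ > cyclohexyl–OAc > cyclohexyl–OC₆H₄NO₂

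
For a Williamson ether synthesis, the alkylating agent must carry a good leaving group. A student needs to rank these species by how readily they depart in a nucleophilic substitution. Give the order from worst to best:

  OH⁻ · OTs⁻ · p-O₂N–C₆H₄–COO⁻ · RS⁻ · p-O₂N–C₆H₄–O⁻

A good leaving group is a weak base: the lower the pKₐ of its conjugate acid, the more readily it departs.
OTs⁻: pKₐ(p-CH₃C₆H₄SO₃H (TsOH)) ≈ -2.8
p-O₂N–C₆H₄–COO⁻: pKₐ(p-nitrobenzoic acid) ≈ 3.4 — electron-withdrawing nitro group stabilises the carboxylate
p-O₂N–C₆H₄–O⁻: pKₐ(p-nitrophenol) ≈ 7.2 — nitro group delocalises the charge; the classic chromogenic LG
RS⁻: pKₐ(RSH (a thiol)) ≈ 10.5 — moderately basic; rarely leaves without activation
OH⁻: pKₐ(H₂O) ≈ 15.7
The question asks for worst first, so the sequence is read in increasing leaving-group ability.

OH⁻ < RS⁻ < p-O₂N–C₆H₄–O⁻ < p-O₂N–C₆H₄–COO⁻ < OTs⁻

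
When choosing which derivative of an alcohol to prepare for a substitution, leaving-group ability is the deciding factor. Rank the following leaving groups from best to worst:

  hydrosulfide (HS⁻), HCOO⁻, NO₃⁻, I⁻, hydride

I⁻ > NO₃⁻ > HCOO⁻ > hydrosulfide (HS⁻) > hydride

Leaving-group ability tracks the stability of the departed species; conjugate-acid pKₐ is the usual yardstick (lower pKₐ → better LG).
I⁻: pKₐ(HI) ≈ -10
NO₃⁻: pKₐ(HNO₃) ≈ -1.3
HCOO⁻: pKₐ(HCOOH) ≈ 3.8
hydrosulfide (HS⁻): pKₐ(H₂S) ≈ 7
hydride: pKₐ(H₂) ≈ 36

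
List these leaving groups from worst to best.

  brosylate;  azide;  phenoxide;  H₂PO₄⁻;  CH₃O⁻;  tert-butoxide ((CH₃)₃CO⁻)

A good leaving group is a weak base: the lower the pKₐ of its conjugate acid, the more readily it departs.
brosylate: pKₐ(p-BrC₆H₄SO₃H) ≈ -2.8 — arenesulfonate with a p-bromo substituent
H₂PO₄⁻: pKₐ(H₃PO₄) ≈ 2.1
azide: pKₐ(HN₃) ≈ 4.7 — linear, resonance-stabilised
phenoxide: pKₐ(C₆H₅OH (phenol)) ≈ 10
CH₃O⁻: pKₐ(CH₃OH) ≈ 15.5 — strong base; alkoxides do not leave unassisted
tert-butoxide ((CH₃)₃CO⁻): pKₐ(t-BuOH) ≈ 18
Reversing gives the worst-to-best order requested.

tert-butoxide ((CH₃)₃CO⁻) < CH₃O⁻ < phenoxide < azide < H₂PO₄⁻ < brosylate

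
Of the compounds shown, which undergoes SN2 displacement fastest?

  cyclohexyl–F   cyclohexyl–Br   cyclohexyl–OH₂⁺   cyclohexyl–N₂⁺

Same R in every case — rank the leaving groups.
Leaving-group ability tracks the stability of the departed species; conjugate-acid pKₐ is the usual yardstick (lower pKₐ → better LG).
cyclohexyl–N₂⁺ loses N₂: no meaningful conjugate acid; N₂ departs as an exceptionally stable neutral molecule
cyclohexyl–Br loses Br⁻: pKₐ(HBr) ≈ -9
cyclohexyl–OH₂⁺ loses H₂O: pKₐ(H₃O⁺) ≈ -1.7
cyclohexyl–F loses F⁻: pKₐ(HF) ≈ 3.2

cyclohexyl–N₂⁺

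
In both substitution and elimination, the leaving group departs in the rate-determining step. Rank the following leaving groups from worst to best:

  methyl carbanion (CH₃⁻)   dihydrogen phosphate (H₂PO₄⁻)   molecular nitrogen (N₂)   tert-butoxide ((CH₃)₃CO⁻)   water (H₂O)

methyl carbanion (CH₃⁻) < tert-butoxide ((CH₃)₃CO⁻) < dihydrogen phosphate (H₂PO₄⁻) < water (H₂O) < molecular nitrogen (N₂)

A good leaving group is a weak base: the lower the pKₐ of its conjugate acid, the more readily it departs.
molecular nitrogen (N₂): no meaningful conjugate acid; N₂ departs as an exceptionally stable neutral molecule
water (H₂O): pKₐ(H₃O⁺) ≈ -1.7 — neutral; leaves from a protonated alcohol (R–OH₂⁺)
dihydrogen phosphate (H₂PO₄⁻): pKₐ(H₃PO₄) ≈ 2.1 — moderate base; biological leaving group after further activation
tert-butoxide ((CH₃)₃CO⁻): pKₐ(t-BuOH) ≈ 18 — bulky, strongly basic alkoxide
methyl carbanion (CH₃⁻): pKₐ(CH₄) ≈ 48 — unstabilised carbanion; the worst conceivable leaving group
Listed from poorest to best leaving group as asked.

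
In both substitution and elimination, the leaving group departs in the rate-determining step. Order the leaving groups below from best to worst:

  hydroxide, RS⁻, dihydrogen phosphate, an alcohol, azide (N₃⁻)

an alcohol > dihydrogen phosphate > azide (N₃⁻) > RS⁻ > hydroxide

an alcohol: pKₐ(R'OH₂⁺) ≈ -2.4
dihydrogen phosphate: pKₐ(H₃PO₄) ≈ 2.1
azide (N₃⁻): pKₐ(HN₃) ≈ 4.7
RS⁻: pKₐ(RSH (a thiol)) ≈ 10.5
hydroxide: pKₐ(H₂O) ≈ 15.7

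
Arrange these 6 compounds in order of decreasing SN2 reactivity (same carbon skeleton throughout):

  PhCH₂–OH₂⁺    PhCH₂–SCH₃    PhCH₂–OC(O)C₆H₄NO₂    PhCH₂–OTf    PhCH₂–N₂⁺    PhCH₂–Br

PhCH₂–N₂⁺ > PhCH₂–OTf > PhCH₂–Br > PhCH₂–OH₂⁺ > PhCH₂–OC(O)C₆H₄NO₂ > PhCH₂–SCH₃

The skeletons are identical, so relative rate is governed entirely by leaving-group ability.
Leaving-group ability tracks the stability of the departed species; conjugate-acid pKₐ is the usual yardstick (lower pKₐ → better LG).
PhCH₂–N₂⁺ loses N₂: no meaningful conjugate acid; N₂ departs as an exceptionally stable neutral molecule
PhCH₂–OTf loses OTf⁻: pKₐ(CF₃SO₃H (triflic acid)) ≈ -14
PhCH₂–Br loses Br⁻: pKₐ(HBr) ≈ -9
PhCH₂–OH₂⁺ loses H₂O: pKₐ(H₃O⁺) ≈ -1.7
PhCH₂–OC(O)C₆H₄NO₂ loses p-O₂N–C₆H₄–COO⁻: pKₐ(p-nitrobenzoic acid) ≈ 3.4
PhCH₂–SCH₃ loses RS⁻: pKₐ(RSH (a thiol)) ≈ 10.5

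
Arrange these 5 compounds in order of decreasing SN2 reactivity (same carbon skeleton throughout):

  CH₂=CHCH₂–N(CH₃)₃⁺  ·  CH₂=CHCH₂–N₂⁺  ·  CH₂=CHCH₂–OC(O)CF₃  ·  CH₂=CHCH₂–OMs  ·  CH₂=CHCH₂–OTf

The skeletons are identical, so relative rate is governed entirely by leaving-group ability.
A good leaving group is a weak base: the lower the pKₐ of its conjugate acid, the more readily it departs.
CH₂=CHCH₂–N₂⁺ loses N₂: no meaningful conjugate acid; N₂ departs as an exceptionally stable neutral molecule
CH₂=CHCH₂–OTf loses OTf⁻: pKₐ(CF₃SO₃H (triflic acid)) ≈ -14
CH₂=CHCH₂–OMs loses OMs⁻: pKₐ(CH₃SO₃H (MsOH)) ≈ -1.9
CH₂=CHCH₂–OC(O)CF₃ loses CF₃COO⁻: pKₐ(CF₃COOH) ≈ 0.2
CH₂=CHCH₂–N(CH₃)₃⁺ loses NR'₃: pKₐ(R'₃NH⁺) ≈ 10.7

CH₂=CHCH₂–N₂⁺ > CH₂=CHCH₂–OTf > CH₂=CHCH₂–OMs > CH₂=CHCH₂–OC(O)CF₃ > CH₂=CHCH₂–N(CH₃)₃⁺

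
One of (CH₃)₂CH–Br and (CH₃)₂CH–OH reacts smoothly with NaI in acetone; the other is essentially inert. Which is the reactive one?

(CH₃)₂CH–Br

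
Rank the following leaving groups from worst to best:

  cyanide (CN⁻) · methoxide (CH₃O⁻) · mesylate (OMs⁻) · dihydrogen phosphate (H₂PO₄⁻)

A good leaving group is a weak base: the lower the pKₐ of its conjugate acid, the more readily it departs.
mesylate (OMs⁻): pKₐ(CH₃SO₃H (MsOH)) ≈ -1.9
dihydrogen phosphate (H₂PO₄⁻): pKₐ(H₃PO₄) ≈ 2.1
cyanide (CN⁻): pKₐ(HCN) ≈ 9.2
methoxide (CH₃O⁻): pKₐ(CH₃OH) ≈ 15.5
The question asks for worst first, so the sequence is read in increasing leaving-group ability.

methoxide (CH₃O⁻) < cyanide (CN⁻) < dihydrogen phosphate (H₂PO₄⁻) < mesylate (OMs⁻)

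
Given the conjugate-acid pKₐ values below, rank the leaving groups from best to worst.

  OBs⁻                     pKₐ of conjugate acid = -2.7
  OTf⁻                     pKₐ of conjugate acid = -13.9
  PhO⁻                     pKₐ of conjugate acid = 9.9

OTf⁻ > OBs⁻ > PhO⁻

Lower conjugate-acid pKₐ ⇒ weaker base ⇒ better leaving group.
Sorting by the given values: OTf⁻ (-13.9), OBs⁻ (-2.7), PhO⁻ (9.9).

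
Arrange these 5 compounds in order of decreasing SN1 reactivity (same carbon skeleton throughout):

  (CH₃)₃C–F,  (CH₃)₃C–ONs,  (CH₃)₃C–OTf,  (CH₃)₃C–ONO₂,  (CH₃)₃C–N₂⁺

(CH₃)₃C–N₂⁺ > (CH₃)₃C–OTf > (CH₃)₃C–ONs > (CH₃)₃C–ONO₂ > (CH₃)₃C–F

Same R in every case — rank the leaving groups.
Leaving-group ability tracks the stability of the departed species; conjugate-acid pKₐ is the usual yardstick (lower pKₐ → better LG).
(CH₃)₃C–N₂⁺ loses N₂: no meaningful conjugate acid; N₂ departs as an exceptionally stable neutral molecule
(CH₃)₃C–OTf loses OTf⁻: pKₐ(CF₃SO₃H (triflic acid)) ≈ -14
(CH₃)₃C–ONs loses ONs⁻: pKₐ(p-O₂NC₆H₄SO₃H) ≈ -3.5
(CH₃)₃C–ONO₂ loses NO₃⁻: pKₐ(HNO₃) ≈ -1.3
(CH₃)₃C–F loses F⁻: pKₐ(HF) ≈ 3.2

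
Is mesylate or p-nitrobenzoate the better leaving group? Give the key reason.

mesylate

mesylate is the better leaving group.
pKₐ(CH₃SO₃H (MsOH)) ≈ -1.9 versus pKₐ(p-nitrobenzoic acid) ≈ 3.4: mesylate is the much weaker base.
Resonance-delocalised alkanesulfonate.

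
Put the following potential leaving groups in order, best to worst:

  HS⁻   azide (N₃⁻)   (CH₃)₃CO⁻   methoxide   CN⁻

The more stable X⁻ (or X) is on its own — i.e. the weaker a base it is — the better a leaving group it makes.
azide (N₃⁻): pKₐ(HN₃) ≈ 4.7
HS⁻: pKₐ(H₂S) ≈ 7
CN⁻: pKₐ(HCN) ≈ 9.2 — sp carbon stabilises the charge somewhat, but still a poor LG
methoxide: pKₐ(CH₃OH) ≈ 15.5 — strong base; alkoxides do not leave unassisted
(CH₃)₃CO⁻: pKₐ(t-BuOH) ≈ 18 — bulky, strongly basic alkoxide

azide (N₃⁻) > HS⁻ > CN⁻ > methoxide > (CH₃)₃CO⁻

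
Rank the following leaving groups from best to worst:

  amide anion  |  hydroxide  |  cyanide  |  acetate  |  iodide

iodide: pKₐ(HI) ≈ -10
acetate: pKₐ(CH₃COOH) ≈ 4.8
cyanide: pKₐ(HCN) ≈ 9.2
hydroxide: pKₐ(H₂O) ≈ 15.7
amide anion: pKₐ(NH₃) ≈ 38

iodide > acetate > cyanide > hydroxide > amide anion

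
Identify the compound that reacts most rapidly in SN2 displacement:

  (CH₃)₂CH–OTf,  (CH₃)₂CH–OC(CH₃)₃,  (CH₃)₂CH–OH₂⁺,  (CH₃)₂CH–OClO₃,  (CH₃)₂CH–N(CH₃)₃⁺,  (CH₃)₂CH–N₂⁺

(CH₃)₂CH–N₂⁺

Identical carbon frameworks mean the comparison reduces to leaving-group quality.
A good leaving group is a weak base: the lower the pKₐ of its conjugate acid, the more readily it departs.
(CH₃)₂CH–N₂⁺ loses N₂: no meaningful conjugate acid; N₂ departs as an exceptionally stable neutral molecule
(CH₃)₂CH–OTf loses OTf⁻: pKₐ(CF₃SO₃H (triflic acid)) ≈ -14
(CH₃)₂CH–OClO₃ loses ClO₄⁻: pKₐ(HClO₄) ≈ -10
(CH₃)₂CH–OH₂⁺ loses H₂O: pKₐ(H₃O⁺) ≈ -1.7
(CH₃)₂CH–N(CH₃)₃⁺ loses NR'₃: pKₐ(R'₃NH⁺) ≈ 10.7
(CH₃)₂CH–OC(CH₃)₃ loses (CH₃)₃CO⁻: pKₐ(t-BuOH) ≈ 18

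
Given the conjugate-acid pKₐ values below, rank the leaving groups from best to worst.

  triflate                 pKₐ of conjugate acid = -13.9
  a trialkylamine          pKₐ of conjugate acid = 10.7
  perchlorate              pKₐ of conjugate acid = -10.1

triflate > perchlorate > a trialkylamine

Lower conjugate-acid pKₐ ⇒ weaker base ⇒ better leaving group.
Sorting by the given values: triflate (-13.9), perchlorate (-10.1), a trialkylamine (10.7).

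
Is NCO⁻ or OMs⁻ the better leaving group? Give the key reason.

OMs⁻ is the better leaving group.
pKₐ(CH₃SO₃H (MsOH)) ≈ -1.9 versus pKₐ(HOCN) ≈ 3.5: OMs⁻ is the much weaker base.
Resonance-delocalised alkanesulfonate.

OMs⁻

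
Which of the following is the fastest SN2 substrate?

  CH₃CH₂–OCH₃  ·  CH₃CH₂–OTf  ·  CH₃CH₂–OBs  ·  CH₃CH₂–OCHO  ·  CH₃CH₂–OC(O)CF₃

Identical carbon frameworks mean the comparison reduces to leaving-group quality.
A good leaving group is a weak base: the lower the pKₐ of its conjugate acid, the more readily it departs.
CH₃CH₂–OTf loses OTf⁻: pKₐ(CF₃SO₃H (triflic acid)) ≈ -14
CH₃CH₂–OBs loses OBs⁻: pKₐ(p-BrC₆H₄SO₃H) ≈ -2.8
CH₃CH₂–OC(O)CF₃ loses CF₃COO⁻: pKₐ(CF₃COOH) ≈ 0.2
CH₃CH₂–OCHO loses HCOO⁻: pKₐ(HCOOH) ≈ 3.8
CH₃CH₂–OCH₃ loses CH₃O⁻: pKₐ(CH₃OH) ≈ 15.5

CH₃CH₂–OTf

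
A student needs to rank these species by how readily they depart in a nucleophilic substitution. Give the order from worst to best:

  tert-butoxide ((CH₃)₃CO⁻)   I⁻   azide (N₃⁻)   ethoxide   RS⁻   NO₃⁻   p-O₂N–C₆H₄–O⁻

tert-butoxide ((CH₃)₃CO⁻) < ethoxide < RS⁻ < p-O₂N–C₆H₄–O⁻ < azide (N₃⁻) < NO₃⁻ < I⁻

I⁻: pKₐ(HI) ≈ -10
NO₃⁻: pKₐ(HNO₃) ≈ -1.3
azide (N₃⁻): pKₐ(HN₃) ≈ 4.7
p-O₂N–C₆H₄–O⁻: pKₐ(p-nitrophenol) ≈ 7.2
RS⁻: pKₐ(RSH (a thiol)) ≈ 10.5
ethoxide: pKₐ(CH₃CH₂OH) ≈ 16
tert-butoxide ((CH₃)₃CO⁻): pKₐ(t-BuOH) ≈ 18
Reversing gives the worst-to-best order requested.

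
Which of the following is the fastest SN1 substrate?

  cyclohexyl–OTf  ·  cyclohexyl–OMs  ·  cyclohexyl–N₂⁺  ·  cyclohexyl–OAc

Same R in every case — rank the leaving groups.
Leaving-group ability tracks the stability of the departed species; conjugate-acid pKₐ is the usual yardstick (lower pKₐ → better LG).
cyclohexyl–N₂⁺ loses N₂: no meaningful conjugate acid; N₂ departs as an exceptionally stable neutral molecule
cyclohexyl–OTf loses OTf⁻: pKₐ(CF₃SO₃H (triflic acid)) ≈ -14
cyclohexyl–OMs loses OMs⁻: pKₐ(CH₃SO₃H (MsOH)) ≈ -1.9
cyclohexyl–OAc loses AcO⁻: pKₐ(CH₃COOH) ≈ 4.8

cyclohexyl–N₂⁺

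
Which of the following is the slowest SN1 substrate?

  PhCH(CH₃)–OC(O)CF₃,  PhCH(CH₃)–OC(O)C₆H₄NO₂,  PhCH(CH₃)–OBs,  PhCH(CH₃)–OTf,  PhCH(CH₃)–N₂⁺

The skeletons are identical, so relative rate is governed entirely by leaving-group ability.
A good leaving group is a weak base: the lower the pKₐ of its conjugate acid, the more readily it departs.
PhCH(CH₃)–N₂⁺ loses N₂: no meaningful conjugate acid; N₂ departs as an exceptionally stable neutral molecule
PhCH(CH₃)–OTf loses OTf⁻: pKₐ(CF₃SO₃H (triflic acid)) ≈ -14
PhCH(CH₃)–OBs loses OBs⁻: pKₐ(p-BrC₆H₄SO₃H) ≈ -2.8
PhCH(CH₃)–OC(O)CF₃ loses CF₃COO⁻: pKₐ(CF₃COOH) ≈ 0.2
PhCH(CH₃)–OC(O)C₆H₄NO₂ loses p-O₂N–C₆H₄–COO⁻: pKₐ(p-nitrobenzoic acid) ≈ 3.4

PhCH(CH₃)–OC(O)C₆H₄NO₂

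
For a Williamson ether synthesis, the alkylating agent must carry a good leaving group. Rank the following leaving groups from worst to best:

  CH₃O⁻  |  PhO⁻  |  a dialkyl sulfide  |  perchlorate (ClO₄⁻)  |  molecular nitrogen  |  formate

Leaving-group ability tracks the stability of the departed species; conjugate-acid pKₐ is the usual yardstick (lower pKₐ → better LG).
molecular nitrogen: no meaningful conjugate acid; N₂ departs as an exceptionally stable neutral molecule
perchlorate (ClO₄⁻): pKₐ(HClO₄) ≈ -10 — extremely weak base; rarely used for safety reasons
a dialkyl sulfide: pKₐ(R'₂SH⁺) ≈ -7 — neutral; leaves from a sulfonium salt (R–SR'₂⁺)
formate: pKₐ(HCOOH) ≈ 3.8 — resonance-stabilised carboxylate
PhO⁻: pKₐ(C₆H₅OH (phenol)) ≈ 10
CH₃O⁻: pKₐ(CH₃OH) ≈ 15.5
Listed from poorest to best leaving group as asked.

CH₃O⁻ < PhO⁻ < formate < a dialkyl sulfide < perchlorate (ClO₄⁻) < molecular nitrogen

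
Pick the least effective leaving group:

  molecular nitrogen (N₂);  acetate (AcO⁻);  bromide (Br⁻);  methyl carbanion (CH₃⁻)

methyl carbanion (CH₃⁻)

molecular nitrogen (N₂): no meaningful conjugate acid; N₂ departs as an exceptionally stable neutral molecule
bromide (Br⁻): pKₐ(HBr) ≈ -9
acetate (AcO⁻): pKₐ(CH₃COOH) ≈ 4.8
methyl carbanion (CH₃⁻): pKₐ(CH₄) ≈ 48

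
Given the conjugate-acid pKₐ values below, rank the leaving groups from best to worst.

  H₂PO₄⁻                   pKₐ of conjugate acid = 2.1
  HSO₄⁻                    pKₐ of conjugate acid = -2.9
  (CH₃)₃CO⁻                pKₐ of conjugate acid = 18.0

HSO₄⁻ > H₂PO₄⁻ > (CH₃)₃CO⁻

Lower conjugate-acid pKₐ ⇒ weaker base ⇒ better leaving group.
Sorting by the given values: HSO₄⁻ (-2.9), H₂PO₄⁻ (2.1), (CH₃)₃CO⁻ (18.0).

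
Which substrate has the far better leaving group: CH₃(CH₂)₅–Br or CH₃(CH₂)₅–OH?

CH₃(CH₂)₅–Br

From CH₃(CH₂)₅–OH the departing group would be OH⁻ (pKₐ(H₂O) ≈ 15.7). Strong base; essentially never leaves without prior activation.
From CH₃(CH₂)₅–Br the leaving group is Br⁻ (pKₐ(HBr) ≈ -9). Weak base; good leaving group.
(In practice CH₃(CH₂)₅–Br is made from CH₃(CH₂)₅–OH by treatment with PBr₃, replacing the hydroxyl with bromide.)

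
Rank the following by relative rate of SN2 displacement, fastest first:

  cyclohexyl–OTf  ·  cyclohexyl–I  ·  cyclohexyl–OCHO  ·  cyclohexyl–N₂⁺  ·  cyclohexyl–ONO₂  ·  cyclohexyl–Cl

cyclohexyl–N₂⁺ > cyclohexyl–OTf > cyclohexyl–I > cyclohexyl–Cl > cyclohexyl–ONO₂ > cyclohexyl–OCHO

The skeletons are identical, so relative rate is governed entirely by leaving-group ability.
Leaving-group ability tracks the stability of the departed species; conjugate-acid pKₐ is the usual yardstick (lower pKₐ → better LG).
cyclohexyl–N₂⁺ loses N₂: no meaningful conjugate acid; N₂ departs as an exceptionally stable neutral molecule
cyclohexyl–OTf loses OTf⁻: pKₐ(CF₃SO₃H (triflic acid)) ≈ -14
cyclohexyl–I loses I⁻: pKₐ(HI) ≈ -10
cyclohexyl–Cl loses Cl⁻: pKₐ(HCl) ≈ -7
cyclohexyl–ONO₂ loses NO₃⁻: pKₐ(HNO₃) ≈ -1.3
cyclohexyl–OCHO loses HCOO⁻: pKₐ(HCOOH) ≈ 3.8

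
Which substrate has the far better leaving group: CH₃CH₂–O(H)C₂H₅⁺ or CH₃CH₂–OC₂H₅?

CH₃CH₂–O(H)C₂H₅⁺

From CH₃CH₂–OC₂H₅ the departing group would be CH₃CH₂O⁻ (pKₐ(CH₃CH₂OH) ≈ 16). Strong base; alkoxides do not leave unassisted.
From CH₃CH₂–O(H)C₂H₅⁺ the leaving group is R'OH (pKₐ(R'OH₂⁺) ≈ -2.4). Neutral; leaves from a protonated ether (an oxonium ion, R–O(H)R'⁺).
(In practice CH₃CH₂–O(H)C₂H₅⁺ is made from CH₃CH₂–OC₂H₅ by protonation with concentrated HBr, allowing neutral ethanol, rather than ethoxide, to depart.)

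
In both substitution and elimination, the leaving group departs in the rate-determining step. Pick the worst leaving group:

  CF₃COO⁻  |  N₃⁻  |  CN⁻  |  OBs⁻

Leaving-group ability tracks the stability of the departed species; conjugate-acid pKₐ is the usual yardstick (lower pKₐ → better LG).
OBs⁻: pKₐ(p-BrC₆H₄SO₃H) ≈ -2.8
CF₃COO⁻: pKₐ(CF₃COOH) ≈ 0.2
N₃⁻: pKₐ(HN₃) ≈ 4.7
CN⁻: pKₐ(HCN) ≈ 9.2

CN⁻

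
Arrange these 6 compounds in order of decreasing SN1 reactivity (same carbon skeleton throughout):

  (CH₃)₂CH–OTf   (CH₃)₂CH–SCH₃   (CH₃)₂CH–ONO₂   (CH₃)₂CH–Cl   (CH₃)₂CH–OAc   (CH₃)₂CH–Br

(CH₃)₂CH–OTf > (CH₃)₂CH–Br > (CH₃)₂CH–Cl > (CH₃)₂CH–ONO₂ > (CH₃)₂CH–OAc > (CH₃)₂CH–SCH₃

Identical carbon frameworks mean the comparison reduces to leaving-group quality.
Leaving-group ability tracks the stability of the departed species; conjugate-acid pKₐ is the usual yardstick (lower pKₐ → better LG).
(CH₃)₂CH–OTf loses OTf⁻: pKₐ(CF₃SO₃H (triflic acid)) ≈ -14
(CH₃)₂CH–Br loses Br⁻: pKₐ(HBr) ≈ -9
(CH₃)₂CH–Cl loses Cl⁻: pKₐ(HCl) ≈ -7
(CH₃)₂CH–ONO₂ loses NO₃⁻: pKₐ(HNO₃) ≈ -1.3
(CH₃)₂CH–OAc loses AcO⁻: pKₐ(CH₃COOH) ≈ 4.8
(CH₃)₂CH–SCH₃ loses RS⁻: pKₐ(RSH (a thiol)) ≈ 10.5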